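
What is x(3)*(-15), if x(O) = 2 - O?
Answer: 15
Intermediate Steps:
x(3)*(-15) = (2 - 1*3)*(-15) = (2 - 3)*(-15) = -1*(-15) = 15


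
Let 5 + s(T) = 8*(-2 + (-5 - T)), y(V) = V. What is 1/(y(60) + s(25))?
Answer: -1/201 ≈ -0.0049751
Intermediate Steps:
s(T) = -61 - 8*T (s(T) = -5 + 8*(-2 + (-5 - T)) = -5 + 8*(-7 - T) = -5 + (-56 - 8*T) = -61 - 8*T)
1/(y(60) + s(25)) = 1/(60 + (-61 - 8*25)) = 1/(60 + (-61 - 200)) = 1/(60 - 261) = 1/(-201) = -1/201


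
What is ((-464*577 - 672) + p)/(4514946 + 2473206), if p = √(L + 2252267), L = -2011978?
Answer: -33550/873519 + √240289/6988152 ≈ -0.038338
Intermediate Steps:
p = √240289 (p = √(-2011978 + 2252267) = √240289 ≈ 490.19)
((-464*577 - 672) + p)/(4514946 + 2473206) = ((-464*577 - 672) + √240289)/(4514946 + 2473206) = ((-267728 - 672) + √240289)/6988152 = (-268400 + √240289)*(1/6988152) = -33550/873519 + √240289/6988152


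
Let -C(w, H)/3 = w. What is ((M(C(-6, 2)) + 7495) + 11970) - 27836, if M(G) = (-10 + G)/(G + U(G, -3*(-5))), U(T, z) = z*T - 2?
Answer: -1197049/143 ≈ -8371.0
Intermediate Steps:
C(w, H) = -3*w
U(T, z) = -2 + T*z (U(T, z) = T*z - 2 = -2 + T*z)
M(G) = (-10 + G)/(-2 + 16*G) (M(G) = (-10 + G)/(G + (-2 + G*(-3*(-5)))) = (-10 + G)/(G + (-2 + G*15)) = (-10 + G)/(G + (-2 + 15*G)) = (-10 + G)/(-2 + 16*G))
((M(C(-6, 2)) + 7495) + 11970) - 27836 = (((-10 - 3*(-6))/(2*(-1 + 8*(-3*(-6)))) + 7495) + 11970) - 27836 = (((-10 + 18)/(2*(-1 + 8*18)) + 7495) + 11970) - 27836 = (((1/2)*8/(-1 + 144) + 7495) + 11970) - 27836 = (((1/2)*8/143 + 7495) + 11970) - 27836 = (((1/2)*(1/143)*8 + 7495) + 11970) - 27836 = ((4/143 + 7495) + 11970) - 27836 = (1071789/143 + 11970) - 27836 = 2783499/143 - 27836 = -1197049/143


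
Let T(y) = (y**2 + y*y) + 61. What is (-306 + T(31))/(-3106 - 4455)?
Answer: -1677/7561 ≈ -0.22180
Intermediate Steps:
T(y) = 61 + 2*y**2 (T(y) = (y**2 + y**2) + 61 = 2*y**2 + 61 = 61 + 2*y**2)
(-306 + T(31))/(-3106 - 4455) = (-306 + (61 + 2*31**2))/(-3106 - 4455) = (-306 + (61 + 2*961))/(-7561) = (-306 + (61 + 1922))*(-1/7561) = (-306 + 1983)*(-1/7561) = 1677*(-1/7561) = -1677/7561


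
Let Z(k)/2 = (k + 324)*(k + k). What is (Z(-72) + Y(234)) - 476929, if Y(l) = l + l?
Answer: -549037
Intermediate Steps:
Z(k) = 4*k*(324 + k) (Z(k) = 2*((k + 324)*(k + k)) = 2*((324 + k)*(2*k)) = 2*(2*k*(324 + k)) = 4*k*(324 + k))
Y(l) = 2*l
(Z(-72) + Y(234)) - 476929 = (4*(-72)*(324 - 72) + 2*234) - 476929 = (4*(-72)*252 + 468) - 476929 = (-72576 + 468) - 476929 = -72108 - 476929 = -549037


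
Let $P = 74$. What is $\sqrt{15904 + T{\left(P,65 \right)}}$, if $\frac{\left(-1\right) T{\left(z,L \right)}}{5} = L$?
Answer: $3 \sqrt{1731} \approx 124.82$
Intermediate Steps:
$T{\left(z,L \right)} = - 5 L$
$\sqrt{15904 + T{\left(P,65 \right)}} = \sqrt{15904 - 325} = \sqrt{15579} = 3 \sqrt{1731}$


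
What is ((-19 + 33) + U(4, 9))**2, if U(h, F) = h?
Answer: 324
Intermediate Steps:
((-19 + 33) + U(4, 9))**2 = ((-19 + 33) + 4)**2 = (14 + 4)**2 = 18**2 = 324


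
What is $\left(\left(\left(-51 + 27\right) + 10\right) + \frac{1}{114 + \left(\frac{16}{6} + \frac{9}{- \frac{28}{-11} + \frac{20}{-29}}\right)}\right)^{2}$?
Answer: $\frac{9118020395236}{46575250969} \approx 195.77$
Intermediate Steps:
$\left(\left(\left(-51 + 27\right) + 10\right) + \frac{1}{114 + \left(\frac{16}{6} + \frac{9}{- \frac{28}{-11} + \frac{20}{-29}}\right)}\right)^{2} = \left(\left(-24 + 10\right) + \frac{1}{114 + \left(16 \cdot \frac{1}{6} + \frac{9}{\left(-28\right) \left(- \frac{1}{11}\right) + 20 \left(- \frac{1}{29}\right)}\right)}\right)^{2} = \left(-14 + \frac{1}{114 + \left(\frac{8}{3} + \frac{9}{\frac{28}{11} - \frac{20}{29}}\right)}\right)^{2} = \left(-14 + \frac{1}{114 + \left(\frac{8}{3} + \frac{9}{\frac{592}{319}}\right)}\right)^{2} = \left(-14 + \frac{1}{114 + \left(\frac{8}{3} + 9 \cdot \frac{319}{592}\right)}\right)^{2} = \left(-14 + \frac{1}{114 + \left(\frac{8}{3} + \frac{2871}{592}\right)}\right)^{2} = \left(-14 + \frac{1}{114 + \frac{13349}{1776}}\right)^{2} = \left(-14 + \frac{1}{\frac{215813}{1776}}\right)^{2} = \left(-14 + \frac{1776}{215813}\right)^{2} = \left(- \frac{3019606}{215813}\right)^{2} = \frac{9118020395236}{46575250969}$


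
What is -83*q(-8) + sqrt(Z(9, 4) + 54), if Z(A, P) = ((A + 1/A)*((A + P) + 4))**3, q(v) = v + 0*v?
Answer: 664 + 5*sqrt(108356414)/27 ≈ 2591.7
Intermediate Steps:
q(v) = v (q(v) = v + 0 = v)
Z(A, P) = (A + 1/A)**3*(4 + A + P)**3 (Z(A, P) = ((A + 1/A)*(4 + A + P))**3 = (A + 1/A)**3*(4 + A + P)**3)
-83*q(-8) + sqrt(Z(9, 4) + 54) = -83*(-8) + sqrt((1 + 9**2)**3*(4 + 9 + 4)**3/9**3 + 54) = 664 + sqrt((1/729)*(1 + 81)**3*17**3 + 54) = 664 + sqrt((1/729)*82**3*4913 + 54) = 664 + sqrt((1/729)*551368*4913 + 54) = 664 + sqrt(2708870984/729 + 54) = 664 + sqrt(2708910350/729) = 664 + 5*sqrt(108356414)/27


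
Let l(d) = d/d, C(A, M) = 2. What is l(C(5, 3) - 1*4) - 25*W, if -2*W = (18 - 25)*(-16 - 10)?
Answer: 2276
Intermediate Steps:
W = -91 (W = -(18 - 25)*(-16 - 10)/2 = -(-7)*(-26)/2 = -½*182 = -91)
l(d) = 1
l(C(5, 3) - 1*4) - 25*W = 1 - 25*(-91) = 1 + 2275 = 2276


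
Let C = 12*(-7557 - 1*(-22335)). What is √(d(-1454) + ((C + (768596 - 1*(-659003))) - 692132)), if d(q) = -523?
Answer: 2*√228070 ≈ 955.13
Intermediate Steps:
C = 177336 (C = 12*(-7557 + 22335) = 12*14778 = 177336)
√(d(-1454) + ((C + (768596 - 1*(-659003))) - 692132)) = √(-523 + ((177336 + (768596 - 1*(-659003))) - 692132)) = √(-523 + ((177336 + (768596 + 659003)) - 692132)) = √(-523 + ((177336 + 1427599) - 692132)) = √(-523 + (1604935 - 692132)) = √(-523 + 912803) = √912280 = 2*√228070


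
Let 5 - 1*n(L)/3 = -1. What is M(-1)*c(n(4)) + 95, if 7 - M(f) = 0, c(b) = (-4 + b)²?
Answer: 1467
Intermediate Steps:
n(L) = 18 (n(L) = 15 - 3*(-1) = 15 + 3 = 18)
M(f) = 7 (M(f) = 7 - 1*0 = 7 + 0 = 7)
M(-1)*c(n(4)) + 95 = 7*(-4 + 18)² + 95 = 7*14² + 95 = 7*196 + 95 = 1372 + 95 = 1467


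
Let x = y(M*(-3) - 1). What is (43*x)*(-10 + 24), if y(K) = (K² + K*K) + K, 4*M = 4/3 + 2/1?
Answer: 12642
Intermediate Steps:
M = ⅚ (M = (4/3 + 2/1)/4 = (4*(⅓) + 2*1)/4 = (4/3 + 2)/4 = (¼)*(10/3) = ⅚ ≈ 0.83333)
y(K) = K + 2*K² (y(K) = (K² + K²) + K = 2*K² + K = K + 2*K²)
x = 21 (x = ((⅚)*(-3) - 1)*(1 + 2*((⅚)*(-3) - 1)) = (-5/2 - 1)*(1 + 2*(-5/2 - 1)) = -7*(1 + 2*(-7/2))/2 = -7*(1 - 7)/2 = -7/2*(-6) = 21)
(43*x)*(-10 + 24) = (43*21)*(-10 + 24) = 903*14 = 12642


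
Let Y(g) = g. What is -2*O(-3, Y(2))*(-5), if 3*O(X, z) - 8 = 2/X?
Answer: 220/9 ≈ 24.444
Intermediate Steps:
O(X, z) = 8/3 + 2/(3*X) (O(X, z) = 8/3 + (2/X)/3 = 8/3 + 2/(3*X))
-2*O(-3, Y(2))*(-5) = -4*(1 + 4*(-3))/(3*(-3))*(-5) = -4*(-1)*(1 - 12)/(3*3)*(-5) = -4*(-1)*(-11)/(3*3)*(-5) = -2*22/9*(-5) = -44/9*(-5) = 220/9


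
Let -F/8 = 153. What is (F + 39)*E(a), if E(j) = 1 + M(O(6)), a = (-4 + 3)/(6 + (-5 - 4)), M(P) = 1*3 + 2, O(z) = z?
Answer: -7110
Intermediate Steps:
M(P) = 5 (M(P) = 3 + 2 = 5)
F = -1224 (F = -8*153 = -1224)
a = ⅓ (a = -1/(6 - 9) = -1/(-3) = -1*(-⅓) = ⅓ ≈ 0.33333)
E(j) = 6 (E(j) = 1 + 5 = 6)
(F + 39)*E(a) = (-1224 + 39)*6 = -1185*6 = -7110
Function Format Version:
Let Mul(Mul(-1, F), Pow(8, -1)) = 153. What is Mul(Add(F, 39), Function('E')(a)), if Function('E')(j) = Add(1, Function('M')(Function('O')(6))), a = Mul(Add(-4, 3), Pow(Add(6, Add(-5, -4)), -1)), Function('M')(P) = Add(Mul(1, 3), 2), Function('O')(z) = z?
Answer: -7110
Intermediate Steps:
Function('M')(P) = 5 (Function('M')(P) = Add(3, 2) = 5)
F = -1224 (F = Mul(-8, 153) = -1224)
a = Rational(1, 3) (a = Mul(-1, Pow(Add(6, -9), -1)) = Mul(-1, Pow(-3, -1)) = Mul(-1, Rational(-1, 3)) = Rational(1, 3) ≈ 0.33333)
Function('E')(j) = 6 (Function('E')(j) = Add(1, 5) = 6)
Mul(Add(F, 39), Function('E')(a)) = Mul(Add(-1224, 39), 6) = Mul(-1185, 6) = -7110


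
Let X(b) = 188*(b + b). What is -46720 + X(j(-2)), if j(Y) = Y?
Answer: -47472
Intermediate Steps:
X(b) = 376*b (X(b) = 188*(2*b) = 376*b)
-46720 + X(j(-2)) = -46720 + 376*(-2) = -46720 - 752 = -47472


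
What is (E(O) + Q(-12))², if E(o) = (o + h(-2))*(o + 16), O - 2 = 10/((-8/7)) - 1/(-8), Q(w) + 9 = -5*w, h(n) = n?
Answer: 3651921/4096 ≈ 891.58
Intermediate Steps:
Q(w) = -9 - 5*w
O = -53/8 (O = 2 + (10/((-8/7)) - 1/(-8)) = 2 + (10/((-8*⅐)) - 1*(-⅛)) = 2 + (10/(-8/7) + ⅛) = 2 + (10*(-7/8) + ⅛) = 2 + (-35/4 + ⅛) = 2 - 69/8 = -53/8 ≈ -6.6250)
E(o) = (-2 + o)*(16 + o) (E(o) = (o - 2)*(o + 16) = (-2 + o)*(16 + o))
(E(O) + Q(-12))² = ((-32 + (-53/8)² + 14*(-53/8)) + (-9 - 5*(-12)))² = ((-32 + 2809/64 - 371/4) + (-9 + 60))² = (-5175/64 + 51)² = (-1911/64)² = 3651921/4096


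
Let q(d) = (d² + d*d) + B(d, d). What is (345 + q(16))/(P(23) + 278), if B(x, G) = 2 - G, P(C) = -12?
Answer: 843/266 ≈ 3.1692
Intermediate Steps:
q(d) = 2 - d + 2*d² (q(d) = (d² + d*d) + (2 - d) = (d² + d²) + (2 - d) = 2*d² + (2 - d) = 2 - d + 2*d²)
(345 + q(16))/(P(23) + 278) = (345 + (2 - 1*16 + 2*16²))/(-12 + 278) = (345 + (2 - 16 + 2*256))/266 = (345 + (2 - 16 + 512))*(1/266) = (345 + 498)*(1/266) = 843*(1/266) = 843/266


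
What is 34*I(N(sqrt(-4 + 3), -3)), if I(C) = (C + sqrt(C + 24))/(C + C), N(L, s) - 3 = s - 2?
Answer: 17 - 17*sqrt(22)/2 ≈ -22.869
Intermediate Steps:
N(L, s) = 1 + s (N(L, s) = 3 + (s - 2) = 3 + (-2 + s) = 1 + s)
I(C) = (C + sqrt(24 + C))/(2*C) (I(C) = (C + sqrt(24 + C))/((2*C)) = (C + sqrt(24 + C))*(1/(2*C)) = (C + sqrt(24 + C))/(2*C))
34*I(N(sqrt(-4 + 3), -3)) = 34*(((1 - 3) + sqrt(24 + (1 - 3)))/(2*(1 - 3))) = 34*((1/2)*(-2 + sqrt(24 - 2))/(-2)) = 34*((1/2)*(-1/2)*(-2 + sqrt(22))) = 34*(1/2 - sqrt(22)/4) = 17 - 17*sqrt(22)/2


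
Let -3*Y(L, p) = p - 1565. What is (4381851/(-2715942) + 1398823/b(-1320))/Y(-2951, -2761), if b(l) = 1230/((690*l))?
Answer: -38447116078897217/53523974308 ≈ -7.1832e+5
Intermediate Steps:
Y(L, p) = 1565/3 - p/3 (Y(L, p) = -(p - 1565)/3 = -(-1565 + p)/3 = 1565/3 - p/3)
b(l) = 41/(23*l) (b(l) = 1230*(1/(690*l)) = 41/(23*l))
(4381851/(-2715942) + 1398823/b(-1320))/Y(-2951, -2761) = (4381851/(-2715942) + 1398823/(((41/23)/(-1320))))/(1565/3 - 1/3*(-2761)) = (4381851*(-1/2715942) + 1398823/(((41/23)*(-1/1320))))/(1565/3 + 2761/3) = (-1460617/905314 + 1398823/(-41/30360))/1442 = (-1460617/905314 + 1398823*(-30360/41))*(1/1442) = (-1460617/905314 - 42468266280/41)*(1/1442) = -38447116078897217/37117874*1/1442 = -38447116078897217/53523974308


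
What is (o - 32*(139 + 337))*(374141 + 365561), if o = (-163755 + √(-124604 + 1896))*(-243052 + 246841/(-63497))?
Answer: 267062252895727277206/9071 - 3261730696466820*I*√30677/9071 ≈ 2.9441e+16 - 6.298e+13*I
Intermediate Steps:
o = 361040466431025/9071 - 4409519910*I*√30677/9071 (o = (-163755 + √(-122708))*(-243052 + 246841*(-1/63497)) = (-163755 + 2*I*√30677)*(-243052 - 35263/9071) = (-163755 + 2*I*√30677)*(-2204759955/9071) = 361040466431025/9071 - 4409519910*I*√30677/9071 ≈ 3.9802e+10 - 8.5142e+7*I)
(o - 32*(139 + 337))*(374141 + 365561) = ((361040466431025/9071 - 4409519910*I*√30677/9071) - 32*(139 + 337))*(374141 + 365561) = ((361040466431025/9071 - 4409519910*I*√30677/9071) - 32*476)*739702 = ((361040466431025/9071 - 4409519910*I*√30677/9071) - 15232)*739702 = (361040328261553/9071 - 4409519910*I*√30677/9071)*739702 = 267062252895727277206/9071 - 3261730696466820*I*√30677/9071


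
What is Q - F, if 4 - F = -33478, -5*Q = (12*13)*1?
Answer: -167566/5 ≈ -33513.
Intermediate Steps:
Q = -156/5 (Q = -12*13/5 = -156/5 ≈ -31.200)
F = 33482 (F = 4 - 1*(-33478) = 4 + 33478 = 33482)
Q - F = -156/5 - 1*33482 = -156/5 - 33482 = -167566/5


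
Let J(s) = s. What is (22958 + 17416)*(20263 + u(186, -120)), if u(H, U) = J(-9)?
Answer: 817734996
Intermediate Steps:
u(H, U) = -9
(22958 + 17416)*(20263 + u(186, -120)) = (22958 + 17416)*(20263 - 9) = 40374*20254 = 817734996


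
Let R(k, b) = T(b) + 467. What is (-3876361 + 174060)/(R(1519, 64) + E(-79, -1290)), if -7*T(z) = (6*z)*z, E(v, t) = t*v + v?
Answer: -25916107/691510 ≈ -37.478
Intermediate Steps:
E(v, t) = v + t*v
T(z) = -6*z**2/7 (T(z) = -6*z*z/7 = -6*z**2/7)
R(k, b) = 467 - 6*b**2/7 (R(k, b) = -6*b**2/7 + 467 = 467 - 6*b**2/7)
(-3876361 + 174060)/(R(1519, 64) + E(-79, -1290)) = (-3876361 + 174060)/((467 - 6/7*64**2) - 79*(1 - 1290)) = -3702301/((467 - 6/7*4096) - 79*(-1289)) = -3702301/((467 - 24576/7) + 101831) = -3702301/(-21307/7 + 101831) = -3702301/691510/7 = -3702301*7/691510 = -25916107/691510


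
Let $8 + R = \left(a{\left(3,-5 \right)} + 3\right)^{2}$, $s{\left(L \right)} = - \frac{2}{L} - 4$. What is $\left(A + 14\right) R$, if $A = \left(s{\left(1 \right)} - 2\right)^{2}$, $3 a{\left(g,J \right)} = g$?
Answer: $624$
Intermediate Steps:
$a{\left(g,J \right)} = \frac{g}{3}$
$s{\left(L \right)} = -4 - \frac{2}{L}$ ($s{\left(L \right)} = - \frac{2}{L} - 4 = -4 - \frac{2}{L}$)
$A = 64$ ($A = \left(\left(-4 - \frac{2}{1}\right) - 2\right)^{2} = \left(\left(-4 - 2\right) - 2\right)^{2} = \left(-6 - 2\right)^{2} = \left(-8\right)^{2} = 64$)
$R = 8$ ($R = -8 + \left(\frac{1}{3} \cdot 3 + 3\right)^{2} = -8 + \left(1 + 3\right)^{2} = -8 + 4^{2} = -8 + 16 = 8$)
$\left(A + 14\right) R = \left(64 + 14\right) 8 = 78 \cdot 8 = 624$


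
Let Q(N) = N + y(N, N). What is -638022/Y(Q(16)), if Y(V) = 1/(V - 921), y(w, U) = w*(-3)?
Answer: 608034966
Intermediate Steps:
y(w, U) = -3*w
Q(N) = -2*N (Q(N) = N - 3*N = -2*N)
Y(V) = 1/(-921 + V)
-638022/Y(Q(16)) = -638022/(1/(-921 - 2*16)) = -638022/(1/(-921 - 32)) = -638022/(1/(-953)) = -638022/(-1/953) = -638022*(-953) = 608034966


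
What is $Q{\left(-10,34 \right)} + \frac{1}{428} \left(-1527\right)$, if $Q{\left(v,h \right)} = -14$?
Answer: $- \frac{7519}{428} \approx -17.568$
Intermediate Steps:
$Q{\left(-10,34 \right)} + \frac{1}{428} \left(-1527\right) = -14 + \frac{1}{428} \left(-1527\right) = -14 - \frac{1527}{428} = - \frac{7519}{428}$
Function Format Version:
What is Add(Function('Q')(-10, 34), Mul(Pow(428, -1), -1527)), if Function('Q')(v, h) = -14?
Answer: Rational(-7519, 428) ≈ -17.568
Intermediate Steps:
Add(Function('Q')(-10, 34), Mul(Pow(428, -1), -1527)) = Add(-14, Mul(Pow(428, -1), -1527)) = Add(-14, Mul(Rational(1, 428), -1527)) = Add(-14, Rational(-1527, 428)) = Rational(-7519, 428)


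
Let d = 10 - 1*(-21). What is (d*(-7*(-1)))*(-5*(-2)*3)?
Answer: 6510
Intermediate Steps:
d = 31 (d = 10 + 21 = 31)
(d*(-7*(-1)))*(-5*(-2)*3) = (31*(-7*(-1)))*(-5*(-2)*3) = (31*7)*(10*3) = 217*30 = 6510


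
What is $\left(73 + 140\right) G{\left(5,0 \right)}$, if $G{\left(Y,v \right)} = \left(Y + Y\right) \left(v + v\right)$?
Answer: $0$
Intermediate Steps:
$G{\left(Y,v \right)} = 4 Y v$ ($G{\left(Y,v \right)} = 2 Y 2 v = 4 Y v$)
$\left(73 + 140\right) G{\left(5,0 \right)} = \left(73 + 140\right) 4 \cdot 5 \cdot 0 = 213 \cdot 0 = 0$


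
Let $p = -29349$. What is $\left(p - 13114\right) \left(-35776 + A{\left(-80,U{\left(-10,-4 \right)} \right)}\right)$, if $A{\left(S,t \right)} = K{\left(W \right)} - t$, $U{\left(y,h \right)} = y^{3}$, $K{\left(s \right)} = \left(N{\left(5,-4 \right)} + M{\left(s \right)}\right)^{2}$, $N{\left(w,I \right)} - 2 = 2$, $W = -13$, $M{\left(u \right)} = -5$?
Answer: $1476650825$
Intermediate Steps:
$N{\left(w,I \right)} = 4$ ($N{\left(w,I \right)} = 2 + 2 = 4$)
$K{\left(s \right)} = 1$ ($K{\left(s \right)} = \left(4 - 5\right)^{2} = \left(-1\right)^{2} = 1$)
$A{\left(S,t \right)} = 1 - t$
$\left(p - 13114\right) \left(-35776 + A{\left(-80,U{\left(-10,-4 \right)} \right)}\right) = \left(-29349 - 13114\right) \left(-35776 + \left(1 - \left(-10\right)^{3}\right)\right) = - 42463 \left(-35776 + \left(1 - -1000\right)\right) = - 42463 \left(-35776 + \left(1 + 1000\right)\right) = - 42463 \left(-35776 + 1001\right) = \left(-42463\right) \left(-34775\right) = 1476650825$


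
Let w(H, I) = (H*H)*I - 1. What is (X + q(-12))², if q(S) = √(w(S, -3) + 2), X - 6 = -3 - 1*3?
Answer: -431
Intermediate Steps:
X = 0 (X = 6 + (-3 - 1*3) = 6 + (-3 - 3) = 6 - 6 = 0)
w(H, I) = -1 + I*H² (w(H, I) = H²*I - 1 = I*H² - 1 = -1 + I*H²)
q(S) = √(1 - 3*S²) (q(S) = √((-1 - 3*S²) + 2) = √(1 - 3*S²))
(X + q(-12))² = (0 + √(1 - 3*(-12)²))² = (0 + √(1 - 3*144))² = (0 + √(1 - 432))² = (0 + √(-431))² = (0 + I*√431)² = (I*√431)² = -431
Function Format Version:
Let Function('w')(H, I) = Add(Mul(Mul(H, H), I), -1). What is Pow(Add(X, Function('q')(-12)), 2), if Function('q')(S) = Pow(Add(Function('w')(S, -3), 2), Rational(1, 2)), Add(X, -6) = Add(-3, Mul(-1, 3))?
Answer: -431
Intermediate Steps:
X = 0 (X = Add(6, Add(-3, Mul(-1, 3))) = Add(6, Add(-3, -3)) = Add(6, -6) = 0)
Function('w')(H, I) = Add(-1, Mul(I, Pow(H, 2))) (Function('w')(H, I) = Add(Mul(Pow(H, 2), I), -1) = Add(Mul(I, Pow(H, 2)), -1) = Add(-1, Mul(I, Pow(H, 2))))
Function('q')(S) = Pow(Add(1, Mul(-3, Pow(S, 2))), Rational(1, 2)) (Function('q')(S) = Pow(Add(Add(-1, Mul(-3, Pow(S, 2))), 2), Rational(1, 2)) = Pow(Add(1, Mul(-3, Pow(S, 2))), Rational(1, 2)))
Pow(Add(X, Function('q')(-12)), 2) = Pow(Add(0, Pow(Add(1, Mul(-3, Pow(-12, 2))), Rational(1, 2))), 2) = Pow(Add(0, Pow(Add(1, Mul(-3, 144)), Rational(1, 2))), 2) = Pow(Add(0, Pow(Add(1, -432), Rational(1, 2))), 2) = Pow(Add(0, Pow(-431, Rational(1, 2))), 2) = Pow(Add(0, Mul(I, Pow(431, Rational(1, 2)))), 2) = Pow(Mul(I, Pow(431, Rational(1, 2))), 2) = -431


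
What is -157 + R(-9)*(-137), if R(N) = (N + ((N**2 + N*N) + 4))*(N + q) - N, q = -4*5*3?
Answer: 1482731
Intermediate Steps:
q = -60 (q = -20*3 = -60)
R(N) = -N + (-60 + N)*(4 + N + 2*N**2) (R(N) = (N + ((N**2 + N*N) + 4))*(N - 60) - N = (N + ((N**2 + N**2) + 4))*(-60 + N) - N = (N + (2*N**2 + 4))*(-60 + N) - N = (N + (4 + 2*N**2))*(-60 + N) - N = (4 + N + 2*N**2)*(-60 + N) - N = (-60 + N)*(4 + N + 2*N**2) - N = -N + (-60 + N)*(4 + N + 2*N**2))
-157 + R(-9)*(-137) = -157 + (-240 - 119*(-9)**2 - 57*(-9) + 2*(-9)**3)*(-137) = -157 + (-240 - 119*81 + 513 + 2*(-729))*(-137) = -157 + (-240 - 9639 + 513 - 1458)*(-137) = -157 - 10824*(-137) = -157 + 1482888 = 1482731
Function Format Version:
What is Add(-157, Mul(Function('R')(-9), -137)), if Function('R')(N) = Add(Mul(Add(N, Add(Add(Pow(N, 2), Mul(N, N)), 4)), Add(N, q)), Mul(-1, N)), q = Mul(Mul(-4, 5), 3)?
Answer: 1482731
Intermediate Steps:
q = -60 (q = Mul(-20, 3) = -60)
Function('R')(N) = Add(Mul(-1, N), Mul(Add(-60, N), Add(4, N, Mul(2, Pow(N, 2))))) (Function('R')(N) = Add(Mul(Add(N, Add(Add(Pow(N, 2), Mul(N, N)), 4)), Add(N, -60)), Mul(-1, N)) = Add(Mul(Add(N, Add(Add(Pow(N, 2), Pow(N, 2)), 4)), Add(-60, N)), Mul(-1, N)) = Add(Mul(Add(N, Add(Mul(2, Pow(N, 2)), 4)), Add(-60, N)), Mul(-1, N)) = Add(Mul(Add(N, Add(4, Mul(2, Pow(N, 2)))), Add(-60, N)), Mul(-1, N)) = Add(Mul(Add(4, N, Mul(2, Pow(N, 2))), Add(-60, N)), Mul(-1, N)) = Add(Mul(Add(-60, N), Add(4, N, Mul(2, Pow(N, 2)))), Mul(-1, N)) = Add(Mul(-1, N), Mul(Add(-60, N), Add(4, N, Mul(2, Pow(N, 2))))))
Add(-157, Mul(Function('R')(-9), -137)) = Add(-157, Mul(Add(-240, Mul(-119, Pow(-9, 2)), Mul(-57, -9), Mul(2, Pow(-9, 3))), -137)) = Add(-157, Mul(Add(-240, Mul(-119, 81), 513, Mul(2, -729)), -137)) = Add(-157, Mul(Add(-240, -9639, 513, -1458), -137)) = Add(-157, Mul(-10824, -137)) = Add(-157, 1482888) = 1482731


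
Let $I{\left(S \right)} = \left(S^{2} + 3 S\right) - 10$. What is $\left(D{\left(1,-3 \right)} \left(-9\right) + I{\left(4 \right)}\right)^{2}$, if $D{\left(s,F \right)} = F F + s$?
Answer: $5184$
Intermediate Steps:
$D{\left(s,F \right)} = s + F^{2}$ ($D{\left(s,F \right)} = F^{2} + s = s + F^{2}$)
$I{\left(S \right)} = -10 + S^{2} + 3 S$
$\left(D{\left(1,-3 \right)} \left(-9\right) + I{\left(4 \right)}\right)^{2} = \left(\left(1 + \left(-3\right)^{2}\right) \left(-9\right) + \left(-10 + 4^{2} + 3 \cdot 4\right)\right)^{2} = \left(\left(1 + 9\right) \left(-9\right) + \left(-10 + 16 + 12\right)\right)^{2} = \left(10 \left(-9\right) + 18\right)^{2} = \left(-90 + 18\right)^{2} = \left(-72\right)^{2} = 5184$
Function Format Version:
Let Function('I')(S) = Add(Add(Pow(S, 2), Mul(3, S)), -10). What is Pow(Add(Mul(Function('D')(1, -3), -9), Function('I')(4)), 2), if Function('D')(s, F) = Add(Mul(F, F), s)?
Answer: 5184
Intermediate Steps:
Function('D')(s, F) = Add(s, Pow(F, 2)) (Function('D')(s, F) = Add(Pow(F, 2), s) = Add(s, Pow(F, 2)))
Function('I')(S) = Add(-10, Pow(S, 2), Mul(3, S))
Pow(Add(Mul(Function('D')(1, -3), -9), Function('I')(4)), 2) = Pow(Add(Mul(Add(1, Pow(-3, 2)), -9), Add(-10, Pow(4, 2), Mul(3, 4))), 2) = Pow(Add(Mul(Add(1, 9), -9), Add(-10, 16, 12)), 2) = Pow(Add(Mul(10, -9), 18), 2) = Pow(Add(-90, 18), 2) = Pow(-72, 2) = 5184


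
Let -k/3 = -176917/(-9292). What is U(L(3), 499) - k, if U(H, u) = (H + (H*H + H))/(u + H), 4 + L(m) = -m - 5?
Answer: 259590777/4525204 ≈ 57.366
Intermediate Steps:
L(m) = -9 - m (L(m) = -4 + (-m - 5) = -4 + (-5 - m) = -9 - m)
k = -530751/9292 (k = -(-530751)/(-9292) = -(-530751)*(-1)/9292 = -3*176917/9292 = -530751/9292 ≈ -57.119)
U(H, u) = (H**2 + 2*H)/(H + u) (U(H, u) = (H + (H**2 + H))/(H + u) = (H + (H + H**2))/(H + u) = (H**2 + 2*H)/(H + u))
U(L(3), 499) - k = (-9 - 1*3)*(2 + (-9 - 1*3))/((-9 - 1*3) + 499) - 1*(-530751/9292) = (-9 - 3)*(2 + (-9 - 3))/((-9 - 3) + 499) + 530751/9292 = -12*(2 - 12)/(-12 + 499) + 530751/9292 = -12*(-10)/487 + 530751/9292 = -12*1/487*(-10) + 530751/9292 = 120/487 + 530751/9292 = 259590777/4525204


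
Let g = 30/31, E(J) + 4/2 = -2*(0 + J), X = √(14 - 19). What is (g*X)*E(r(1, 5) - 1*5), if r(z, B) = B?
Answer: -60*I*√5/31 ≈ -4.3279*I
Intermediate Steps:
X = I*√5 (X = √(-5) = I*√5 ≈ 2.2361*I)
E(J) = -2 - 2*J (E(J) = -2 - 2*(0 + J) = -2 - 2*J)
g = 30/31 (g = 30*(1/31) = 30/31 ≈ 0.96774)
(g*X)*E(r(1, 5) - 1*5) = (30*(I*√5)/31)*(-2 - 2*(5 - 1*5)) = (30*I*√5/31)*(-2 - 2*(5 - 5)) = (30*I*√5/31)*(-2 - 2*0) = (30*I*√5/31)*(-2 + 0) = (30*I*√5/31)*(-2) = -60*I*√5/31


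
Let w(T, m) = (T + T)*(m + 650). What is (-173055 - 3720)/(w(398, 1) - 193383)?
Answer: -58925/108271 ≈ -0.54424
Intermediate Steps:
w(T, m) = 2*T*(650 + m) (w(T, m) = (2*T)*(650 + m) = 2*T*(650 + m))
(-173055 - 3720)/(w(398, 1) - 193383) = (-173055 - 3720)/(2*398*(650 + 1) - 193383) = -176775/(2*398*651 - 193383) = -176775/(518196 - 193383) = -176775/324813 = -176775*1/324813 = -58925/108271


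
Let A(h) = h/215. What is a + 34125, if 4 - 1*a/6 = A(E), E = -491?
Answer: 7344981/215 ≈ 34163.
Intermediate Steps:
A(h) = h/215 (A(h) = h*(1/215) = h/215)
a = 8106/215 (a = 24 - 6*(-491)/215 = 24 - 6*(-491/215) = 24 + 2946/215 = 8106/215 ≈ 37.702)
a + 34125 = 8106/215 + 34125 = 7344981/215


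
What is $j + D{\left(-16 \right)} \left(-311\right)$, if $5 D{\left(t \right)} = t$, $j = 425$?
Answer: $\frac{7101}{5} \approx 1420.2$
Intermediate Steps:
$D{\left(t \right)} = \frac{t}{5}$
$j + D{\left(-16 \right)} \left(-311\right) = 425 + \frac{1}{5} \left(-16\right) \left(-311\right) = 425 - - \frac{4976}{5} = 425 + \frac{4976}{5} = \frac{7101}{5}$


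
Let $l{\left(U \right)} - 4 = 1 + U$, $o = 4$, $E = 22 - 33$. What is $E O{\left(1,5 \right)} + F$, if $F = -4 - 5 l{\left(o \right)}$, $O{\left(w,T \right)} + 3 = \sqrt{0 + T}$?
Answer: $-16 - 11 \sqrt{5} \approx -40.597$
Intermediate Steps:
$E = -11$
$l{\left(U \right)} = 5 + U$ ($l{\left(U \right)} = 4 + \left(1 + U\right) = 5 + U$)
$O{\left(w,T \right)} = -3 + \sqrt{T}$ ($O{\left(w,T \right)} = -3 + \sqrt{0 + T} = -3 + \sqrt{T}$)
$F = -49$ ($F = -4 - 5 \left(5 + 4\right) = -4 - 45 = -49$)
$E O{\left(1,5 \right)} + F = - 11 \left(-3 + \sqrt{5}\right) - 49 = \left(33 - 11 \sqrt{5}\right) - 49 = -16 - 11 \sqrt{5}$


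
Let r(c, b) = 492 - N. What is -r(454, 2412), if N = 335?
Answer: -157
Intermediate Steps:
r(c, b) = 157 (r(c, b) = 492 - 1*335 = 492 - 335 = 157)
-r(454, 2412) = -1*157 = -157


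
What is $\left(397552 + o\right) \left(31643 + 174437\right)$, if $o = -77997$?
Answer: $65853894400$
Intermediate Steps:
$\left(397552 + o\right) \left(31643 + 174437\right) = \left(397552 - 77997\right) \left(31643 + 174437\right) = 319555 \cdot 206080 = 65853894400$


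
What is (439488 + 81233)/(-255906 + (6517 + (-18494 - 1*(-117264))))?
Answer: -520721/150619 ≈ -3.4572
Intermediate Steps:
(439488 + 81233)/(-255906 + (6517 + (-18494 - 1*(-117264)))) = 520721/(-255906 + (6517 + (-18494 + 117264))) = 520721/(-255906 + (6517 + 98770)) = 520721/(-255906 + 105287) = 520721/(-150619) = 520721*(-1/150619) = -520721/150619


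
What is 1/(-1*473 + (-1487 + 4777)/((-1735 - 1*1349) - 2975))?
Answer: -6059/2869197 ≈ -0.0021117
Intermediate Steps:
1/(-1*473 + (-1487 + 4777)/((-1735 - 1*1349) - 2975)) = 1/(-473 + 3290/((-1735 - 1349) - 2975)) = 1/(-473 + 3290/(-3084 - 2975)) = 1/(-473 + 3290/(-6059)) = 1/(-473 + 3290*(-1/6059)) = 1/(-473 - 3290/6059) = 1/(-2869197/6059) = -6059/2869197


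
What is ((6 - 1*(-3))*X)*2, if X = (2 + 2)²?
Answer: 288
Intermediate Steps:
X = 16 (X = 4² = 16)
((6 - 1*(-3))*X)*2 = ((6 - 1*(-3))*16)*2 = ((6 + 3)*16)*2 = (9*16)*2 = 144*2 = 288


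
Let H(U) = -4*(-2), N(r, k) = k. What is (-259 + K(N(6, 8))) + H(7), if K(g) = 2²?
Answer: -247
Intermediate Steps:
K(g) = 4
H(U) = 8
(-259 + K(N(6, 8))) + H(7) = (-259 + 4) + 8 = -255 + 8 = -247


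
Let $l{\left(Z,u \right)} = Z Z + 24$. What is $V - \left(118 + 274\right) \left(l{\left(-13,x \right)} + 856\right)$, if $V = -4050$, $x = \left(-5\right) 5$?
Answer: $-415258$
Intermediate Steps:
$x = -25$
$l{\left(Z,u \right)} = 24 + Z^{2}$ ($l{\left(Z,u \right)} = Z^{2} + 24 = 24 + Z^{2}$)
$V - \left(118 + 274\right) \left(l{\left(-13,x \right)} + 856\right) = -4050 - \left(118 + 274\right) \left(\left(24 + \left(-13\right)^{2}\right) + 856\right) = -4050 - 392 \left(\left(24 + 169\right) + 856\right) = -4050 - 392 \left(193 + 856\right) = -4050 - 392 \cdot 1049 = -4050 - 411208 = -415258$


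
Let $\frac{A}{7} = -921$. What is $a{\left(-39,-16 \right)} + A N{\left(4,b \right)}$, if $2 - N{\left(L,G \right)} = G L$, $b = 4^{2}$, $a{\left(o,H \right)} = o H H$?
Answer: $389730$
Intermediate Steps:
$a{\left(o,H \right)} = o H^{2}$ ($a{\left(o,H \right)} = H o H = o H^{2}$)
$b = 16$
$A = -6447$ ($A = 7 \left(-921\right) = -6447$)
$N{\left(L,G \right)} = 2 - G L$
$a{\left(-39,-16 \right)} + A N{\left(4,b \right)} = - 39 \left(-16\right)^{2} - 6447 \left(2 - 16 \cdot 4\right) = \left(-39\right) 256 - 6447 \left(2 - 64\right) = -9984 - -399714 = -9984 + 399714 = 389730$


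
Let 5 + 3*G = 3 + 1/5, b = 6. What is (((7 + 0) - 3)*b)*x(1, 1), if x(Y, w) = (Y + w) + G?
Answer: 168/5 ≈ 33.600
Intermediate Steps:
G = -⅗ (G = -5/3 + (3 + 1/5)/3 = -5/3 + (3 + ⅕)/3 = -5/3 + (⅓)*(16/5) = -5/3 + 16/15 = -⅗ ≈ -0.60000)
x(Y, w) = -⅗ + Y + w (x(Y, w) = (Y + w) - ⅗ = -⅗ + Y + w)
(((7 + 0) - 3)*b)*x(1, 1) = (((7 + 0) - 3)*6)*(-⅗ + 1 + 1) = ((7 - 3)*6)*(7/5) = (4*6)*(7/5) = 24*(7/5) = 168/5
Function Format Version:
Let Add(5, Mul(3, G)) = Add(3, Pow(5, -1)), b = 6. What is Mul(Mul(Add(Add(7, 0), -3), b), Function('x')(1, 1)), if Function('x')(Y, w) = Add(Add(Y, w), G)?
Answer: Rational(168, 5) ≈ 33.600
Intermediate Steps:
G = Rational(-3, 5) (G = Add(Rational(-5, 3), Mul(Rational(1, 3), Add(3, Pow(5, -1)))) = Add(Rational(-5, 3), Mul(Rational(1, 3), Add(3, Rational(1, 5)))) = Add(Rational(-5, 3), Mul(Rational(1, 3), Rational(16, 5))) = Add(Rational(-5, 3), Rational(16, 15)) = Rational(-3, 5) ≈ -0.60000)
Function('x')(Y, w) = Add(Rational(-3, 5), Y, w) (Function('x')(Y, w) = Add(Add(Y, w), Rational(-3, 5)) = Add(Rational(-3, 5), Y, w))
Mul(Mul(Add(Add(7, 0), -3), b), Function('x')(1, 1)) = Mul(Mul(Add(Add(7, 0), -3), 6), Add(Rational(-3, 5), 1, 1)) = Mul(Mul(Add(7, -3), 6), Rational(7, 5)) = Mul(Mul(4, 6), Rational(7, 5)) = Mul(24, Rational(7, 5)) = Rational(168, 5)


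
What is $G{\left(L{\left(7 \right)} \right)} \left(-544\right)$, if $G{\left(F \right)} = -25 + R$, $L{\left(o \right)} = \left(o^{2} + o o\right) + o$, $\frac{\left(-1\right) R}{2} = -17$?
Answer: $-4896$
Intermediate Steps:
$R = 34$ ($R = \left(-2\right) \left(-17\right) = 34$)
$L{\left(o \right)} = o + 2 o^{2}$ ($L{\left(o \right)} = \left(o^{2} + o^{2}\right) + o = 2 o^{2} + o = o + 2 o^{2}$)
$G{\left(F \right)} = 9$ ($G{\left(F \right)} = -25 + 34 = 9$)
$G{\left(L{\left(7 \right)} \right)} \left(-544\right) = 9 \left(-544\right) = -4896$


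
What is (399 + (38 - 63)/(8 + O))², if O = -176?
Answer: 4496641249/28224 ≈ 1.5932e+5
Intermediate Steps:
(399 + (38 - 63)/(8 + O))² = (399 + (38 - 63)/(8 - 176))² = (399 - 25/(-168))² = (399 - 25*(-1/168))² = (399 + 25/168)² = (67057/168)² = 4496641249/28224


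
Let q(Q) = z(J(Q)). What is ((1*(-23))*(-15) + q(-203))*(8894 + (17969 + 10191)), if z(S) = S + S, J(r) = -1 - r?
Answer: 27753446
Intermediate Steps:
z(S) = 2*S
q(Q) = -2 - 2*Q (q(Q) = 2*(-1 - Q) = -2 - 2*Q)
((1*(-23))*(-15) + q(-203))*(8894 + (17969 + 10191)) = ((1*(-23))*(-15) + (-2 - 2*(-203)))*(8894 + (17969 + 10191)) = (-23*(-15) + (-2 + 406))*(8894 + 28160) = (345 + 404)*37054 = 749*37054 = 27753446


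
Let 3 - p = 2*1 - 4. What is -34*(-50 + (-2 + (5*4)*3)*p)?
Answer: -8160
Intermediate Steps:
p = 5 (p = 3 - (2*1 - 4) = 3 - (2 - 4) = 3 - 1*(-2) = 3 + 2 = 5)
-34*(-50 + (-2 + (5*4)*3)*p) = -34*(-50 + (-2 + (5*4)*3)*5) = -34*(-50 + (-2 + 20*3)*5) = -34*(-50 + (-2 + 60)*5) = -34*(-50 + 58*5) = -34*(-50 + 290) = -34*240 = -8160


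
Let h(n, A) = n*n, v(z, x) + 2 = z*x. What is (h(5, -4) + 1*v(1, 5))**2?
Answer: 784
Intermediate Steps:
v(z, x) = -2 + x*z (v(z, x) = -2 + z*x = -2 + x*z)
h(n, A) = n**2
(h(5, -4) + 1*v(1, 5))**2 = (5**2 + 1*(-2 + 5*1))**2 = (25 + 1*(-2 + 5))**2 = (25 + 1*3)**2 = (25 + 3)**2 = 28**2 = 784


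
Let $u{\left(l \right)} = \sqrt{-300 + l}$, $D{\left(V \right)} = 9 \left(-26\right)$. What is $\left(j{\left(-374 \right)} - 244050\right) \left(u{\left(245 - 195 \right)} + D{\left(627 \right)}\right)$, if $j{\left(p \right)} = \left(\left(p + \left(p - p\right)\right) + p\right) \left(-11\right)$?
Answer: $55182348 - 1179110 i \sqrt{10} \approx 5.5182 \cdot 10^{7} - 3.7287 \cdot 10^{6} i$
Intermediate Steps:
$j{\left(p \right)} = - 22 p$ ($j{\left(p \right)} = \left(\left(p + 0\right) + p\right) \left(-11\right) = \left(p + p\right) \left(-11\right) = 2 p \left(-11\right) = - 22 p$)
$D{\left(V \right)} = -234$
$\left(j{\left(-374 \right)} - 244050\right) \left(u{\left(245 - 195 \right)} + D{\left(627 \right)}\right) = \left(\left(-22\right) \left(-374\right) - 244050\right) \left(\sqrt{-300 + \left(245 - 195\right)} - 234\right) = \left(8228 - 244050\right) \left(\sqrt{-300 + 50} - 234\right) = - 235822 \left(\sqrt{-250} - 234\right) = - 235822 \left(5 i \sqrt{10} - 234\right) = - 235822 \left(-234 + 5 i \sqrt{10}\right) = 55182348 - 1179110 i \sqrt{10}$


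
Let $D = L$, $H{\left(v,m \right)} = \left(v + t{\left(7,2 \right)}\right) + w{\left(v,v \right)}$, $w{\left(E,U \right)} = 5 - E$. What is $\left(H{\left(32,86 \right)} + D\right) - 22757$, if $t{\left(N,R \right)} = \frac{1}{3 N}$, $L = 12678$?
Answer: $- \frac{211553}{21} \approx -10074.0$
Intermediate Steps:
$t{\left(N,R \right)} = \frac{1}{3 N}$
$H{\left(v,m \right)} = \frac{106}{21}$ ($H{\left(v,m \right)} = \left(v + \frac{1}{3 \cdot 7}\right) - \left(-5 + v\right) = \left(v + \frac{1}{3} \cdot \frac{1}{7}\right) - \left(-5 + v\right) = \left(v + \frac{1}{21}\right) - \left(-5 + v\right) = \left(\frac{1}{21} + v\right) - \left(-5 + v\right) = \frac{106}{21}$)
$D = 12678$
$\left(H{\left(32,86 \right)} + D\right) - 22757 = \left(\frac{106}{21} + 12678\right) - 22757 = \frac{266344}{21} - 22757 = - \frac{211553}{21}$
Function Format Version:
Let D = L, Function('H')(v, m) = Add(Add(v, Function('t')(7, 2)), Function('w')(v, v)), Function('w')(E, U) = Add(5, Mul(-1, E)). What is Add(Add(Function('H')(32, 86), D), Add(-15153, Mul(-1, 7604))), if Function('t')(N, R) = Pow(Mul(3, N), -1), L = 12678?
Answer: Rational(-211553, 21) ≈ -10074.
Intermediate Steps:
Function('t')(N, R) = Mul(Rational(1, 3), Pow(N, -1))
Function('H')(v, m) = Rational(106, 21) (Function('H')(v, m) = Add(Add(v, Mul(Rational(1, 3), Pow(7, -1))), Add(5, Mul(-1, v))) = Add(Add(v, Mul(Rational(1, 3), Rational(1, 7))), Add(5, Mul(-1, v))) = Add(Add(v, Rational(1, 21)), Add(5, Mul(-1, v))) = Add(Add(Rational(1, 21), v), Add(5, Mul(-1, v))) = Rational(106, 21))
D = 12678
Add(Add(Function('H')(32, 86), D), Add(-15153, Mul(-1, 7604))) = Add(Add(Rational(106, 21), 12678), Add(-15153, Mul(-1, 7604))) = Add(Rational(266344, 21), Add(-15153, -7604)) = Add(Rational(266344, 21), -22757) = Rational(-211553, 21)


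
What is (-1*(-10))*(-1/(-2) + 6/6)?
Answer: 15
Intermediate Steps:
(-1*(-10))*(-1/(-2) + 6/6) = 10*(-1*(-1/2) + 6*(1/6)) = 10*(1/2 + 1) = 10*(3/2) = 15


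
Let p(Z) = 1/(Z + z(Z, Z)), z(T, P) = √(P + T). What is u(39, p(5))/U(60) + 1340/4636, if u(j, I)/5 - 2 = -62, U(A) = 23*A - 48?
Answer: 8210/128649 ≈ 0.063817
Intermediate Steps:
p(Z) = 1/(Z + √2*√Z) (p(Z) = 1/(Z + √(Z + Z)) = 1/(Z + √(2*Z)) = 1/(Z + √2*√Z))
U(A) = -48 + 23*A
u(j, I) = -300 (u(j, I) = 10 + 5*(-62) = 10 - 310 = -300)
u(39, p(5))/U(60) + 1340/4636 = -300/(-48 + 23*60) + 1340/4636 = -300/(-48 + 1380) + 1340*(1/4636) = -300/1332 + 335/1159 = -300*1/1332 + 335/1159 = -25/111 + 335/1159 = 8210/128649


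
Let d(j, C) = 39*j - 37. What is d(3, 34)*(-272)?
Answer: -21760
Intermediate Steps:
d(j, C) = -37 + 39*j
d(3, 34)*(-272) = (-37 + 39*3)*(-272) = (-37 + 117)*(-272) = 80*(-272) = -21760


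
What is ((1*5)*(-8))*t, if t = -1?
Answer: 40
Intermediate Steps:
((1*5)*(-8))*t = ((1*5)*(-8))*(-1) = (5*(-8))*(-1) = -40*(-1) = 40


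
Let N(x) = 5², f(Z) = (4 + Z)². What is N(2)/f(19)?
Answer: 25/529 ≈ 0.047259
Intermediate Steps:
N(x) = 25
N(2)/f(19) = 25/((4 + 19)²) = 25/(23²) = 25/529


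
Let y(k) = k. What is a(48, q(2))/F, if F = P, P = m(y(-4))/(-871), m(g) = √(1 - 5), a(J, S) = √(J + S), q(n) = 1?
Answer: 6097*I/2 ≈ 3048.5*I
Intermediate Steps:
m(g) = 2*I (m(g) = √(-4) = 2*I)
P = -2*I/871 (P = (2*I)/(-871) = (2*I)*(-1/871) = -2*I/871 ≈ -0.0022962*I)
F = -2*I/871 ≈ -0.0022962*I
a(48, q(2))/F = √(48 + 1)/((-2*I/871)) = √49*(871*I/2) = 7*(871*I/2) = 6097*I/2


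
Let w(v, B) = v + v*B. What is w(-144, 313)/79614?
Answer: -2512/4423 ≈ -0.56794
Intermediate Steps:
w(v, B) = v + B*v
w(-144, 313)/79614 = -144*(1 + 313)/79614 = -144*314*(1/79614) = -45216*1/79614 = -2512/4423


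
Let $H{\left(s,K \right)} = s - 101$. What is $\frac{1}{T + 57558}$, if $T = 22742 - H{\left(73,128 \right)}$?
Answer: $\frac{1}{80328} \approx 1.2449 \cdot 10^{-5}$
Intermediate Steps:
$H{\left(s,K \right)} = -101 + s$
$T = 22770$ ($T = 22742 - \left(-101 + 73\right) = 22742 - -28 = 22742 + 28 = 22770$)
$\frac{1}{T + 57558} = \frac{1}{22770 + 57558} = \frac{1}{80328}$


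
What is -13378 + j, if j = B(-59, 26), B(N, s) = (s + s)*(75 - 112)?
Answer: -15302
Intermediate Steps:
B(N, s) = -74*s (B(N, s) = (2*s)*(-37) = -74*s)
j = -1924 (j = -74*26 = -1924)
-13378 + j = -13378 - 1924 = -15302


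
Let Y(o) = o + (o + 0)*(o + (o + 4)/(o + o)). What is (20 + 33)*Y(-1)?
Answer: 159/2 ≈ 79.500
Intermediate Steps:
Y(o) = o + o*(o + (4 + o)/(2*o)) (Y(o) = o + o*(o + (4 + o)/((2*o))) = o + o*(o + (4 + o)*(1/(2*o))) = o + o*(o + (4 + o)/(2*o)))
(20 + 33)*Y(-1) = (20 + 33)*(2 + (-1)² + (3/2)*(-1)) = 53*(2 + 1 - 3/2) = 53*(3/2) = 159/2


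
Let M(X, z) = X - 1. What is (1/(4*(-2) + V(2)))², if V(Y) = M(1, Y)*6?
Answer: 1/64 ≈ 0.015625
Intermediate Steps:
M(X, z) = -1 + X
V(Y) = 0 (V(Y) = (-1 + 1)*6 = 0*6 = 0)
(1/(4*(-2) + V(2)))² = (1/(4*(-2) + 0))² = (1/(-8 + 0))² = (1/(-8))² = (-⅛)² = 1/64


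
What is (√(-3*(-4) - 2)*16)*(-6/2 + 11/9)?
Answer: -256*√10/9 ≈ -89.949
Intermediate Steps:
(√(-3*(-4) - 2)*16)*(-6/2 + 11/9) = (√(12 - 2)*16)*(-6*½ + 11*(⅑)) = (√10*16)*(-3 + 11/9) = (16*√10)*(-16/9) = -256*√10/9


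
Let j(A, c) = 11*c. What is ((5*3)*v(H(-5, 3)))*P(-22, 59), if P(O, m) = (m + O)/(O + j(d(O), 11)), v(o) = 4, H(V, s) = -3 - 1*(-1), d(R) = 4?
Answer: 740/33 ≈ 22.424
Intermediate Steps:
H(V, s) = -2 (H(V, s) = -3 + 1 = -2)
P(O, m) = (O + m)/(121 + O) (P(O, m) = (m + O)/(O + 11*11) = (O + m)/(O + 121) = (O + m)/(121 + O))
((5*3)*v(H(-5, 3)))*P(-22, 59) = ((5*3)*4)*((-22 + 59)/(121 - 22)) = (15*4)*(37/99) = 60*((1/99)*37) = 60*(37/99) = 740/33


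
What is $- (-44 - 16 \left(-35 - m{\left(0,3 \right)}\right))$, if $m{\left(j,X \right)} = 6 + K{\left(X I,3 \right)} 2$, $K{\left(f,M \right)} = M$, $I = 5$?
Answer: $-708$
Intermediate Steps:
$m{\left(j,X \right)} = 12$ ($m{\left(j,X \right)} = 6 + 3 \cdot 2 = 6 + 6 = 12$)
$- (-44 - 16 \left(-35 - m{\left(0,3 \right)}\right)) = - (-44 - 16 \left(-35 - 12\right)) = - (-44 - -752) = - (-44 + 752) = \left(-1\right) 708 = -708$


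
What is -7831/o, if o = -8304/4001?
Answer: 31331831/8304 ≈ 3773.1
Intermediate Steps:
o = -8304/4001 (o = -8304*1/4001 = -8304/4001 ≈ -2.0755)
-7831/o = -7831/(-8304/4001) = -7831*(-4001/8304) = 31331831/8304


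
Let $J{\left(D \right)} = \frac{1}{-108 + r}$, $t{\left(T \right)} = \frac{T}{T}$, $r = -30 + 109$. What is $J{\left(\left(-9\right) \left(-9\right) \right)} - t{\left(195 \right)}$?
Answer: $- \frac{30}{29} \approx -1.0345$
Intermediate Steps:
$r = 79$
$t{\left(T \right)} = 1$
$J{\left(D \right)} = - \frac{1}{29}$ ($J{\left(D \right)} = \frac{1}{-108 + 79} = \frac{1}{-29} = - \frac{1}{29}$)
$J{\left(\left(-9\right) \left(-9\right) \right)} - t{\left(195 \right)} = - \frac{1}{29} - 1 = - \frac{30}{29}$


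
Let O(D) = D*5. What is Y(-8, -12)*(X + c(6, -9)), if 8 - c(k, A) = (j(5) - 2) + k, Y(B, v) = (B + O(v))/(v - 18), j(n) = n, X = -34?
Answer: -238/3 ≈ -79.333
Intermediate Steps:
O(D) = 5*D
Y(B, v) = (B + 5*v)/(-18 + v) (Y(B, v) = (B + 5*v)/(v - 18) = (B + 5*v)/(-18 + v))
c(k, A) = 5 - k (c(k, A) = 8 - ((5 - 2) + k) = 8 - (3 + k) = 8 + (-3 - k) = 5 - k)
Y(-8, -12)*(X + c(6, -9)) = ((-8 + 5*(-12))/(-18 - 12))*(-34 + (5 - 1*6)) = ((-8 - 60)/(-30))*(-34 + (5 - 6)) = (-1/30*(-68))*(-34 - 1) = (34/15)*(-35) = -238/3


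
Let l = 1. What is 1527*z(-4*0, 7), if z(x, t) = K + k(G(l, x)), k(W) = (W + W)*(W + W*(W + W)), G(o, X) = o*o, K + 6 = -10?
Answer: -15270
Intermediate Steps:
K = -16 (K = -6 - 10 = -16)
G(o, X) = o**2
k(W) = 2*W*(W + 2*W**2) (k(W) = (2*W)*(W + W*(2*W)) = (2*W)*(W + 2*W**2) = 2*W*(W + 2*W**2))
z(x, t) = -10 (z(x, t) = -16 + (1**2)**2*(2 + 4*1**2) = -16 + 1**2*(2 + 4*1) = -16 + 1*(2 + 4) = -16 + 1*6 = -16 + 6 = -10)
1527*z(-4*0, 7) = 1527*(-10) = -15270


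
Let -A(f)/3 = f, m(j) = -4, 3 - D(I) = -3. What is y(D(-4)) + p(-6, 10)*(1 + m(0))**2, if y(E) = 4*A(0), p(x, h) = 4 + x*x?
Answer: 360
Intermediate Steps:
D(I) = 6 (D(I) = 3 - 1*(-3) = 3 + 3 = 6)
p(x, h) = 4 + x**2
A(f) = -3*f
y(E) = 0 (y(E) = 4*(-3*0) = 4*0 = 0)
y(D(-4)) + p(-6, 10)*(1 + m(0))**2 = 0 + (4 + (-6)**2)*(1 - 4)**2 = 0 + (4 + 36)*(-3)**2 = 0 + 40*9 = 0 + 360 = 360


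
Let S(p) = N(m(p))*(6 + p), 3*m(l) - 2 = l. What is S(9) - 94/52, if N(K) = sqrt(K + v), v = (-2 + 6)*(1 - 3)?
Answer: -47/26 + 5*I*sqrt(39) ≈ -1.8077 + 31.225*I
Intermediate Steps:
m(l) = 2/3 + l/3
v = -8 (v = 4*(-2) = -8)
N(K) = sqrt(-8 + K) (N(K) = sqrt(K - 8) = sqrt(-8 + K))
S(p) = sqrt(-22/3 + p/3)*(6 + p) (S(p) = sqrt(-8 + (2/3 + p/3))*(6 + p) = sqrt(-22/3 + p/3)*(6 + p))
S(9) - 94/52 = sqrt(-66 + 3*9)*(2 + (1/3)*9) - 94/52 = sqrt(-66 + 27)*(2 + 3) + (1/52)*(-94) = sqrt(-39)*5 - 47/26 = (I*sqrt(39))*5 - 47/26 = 5*I*sqrt(39) - 47/26 = -47/26 + 5*I*sqrt(39)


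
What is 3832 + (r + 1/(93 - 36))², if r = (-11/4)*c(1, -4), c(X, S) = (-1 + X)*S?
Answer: 12450169/3249 ≈ 3832.0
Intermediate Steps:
c(X, S) = S*(-1 + X)
r = 0 (r = (-11/4)*(-4*(-1 + 1)) = (-11*¼)*(-4*0) = -11/4*0 = 0)
3832 + (r + 1/(93 - 36))² = 3832 + (0 + 1/(93 - 36))² = 3832 + (0 + 1/57)² = 3832 + (1/57)² = 3832 + 1/3249 = 12450169/3249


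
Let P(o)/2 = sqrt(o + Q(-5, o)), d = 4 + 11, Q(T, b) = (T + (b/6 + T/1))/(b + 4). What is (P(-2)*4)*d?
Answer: 20*I*sqrt(258) ≈ 321.25*I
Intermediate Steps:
Q(T, b) = (2*T + b/6)/(4 + b) (Q(T, b) = (T + (b*(1/6) + T*1))/(4 + b) = (T + (b/6 + T))/(4 + b) = (T + (T + b/6))/(4 + b) = (2*T + b/6)/(4 + b))
d = 15
P(o) = 2*sqrt(o + (-60 + o)/(6*(4 + o))) (P(o) = 2*sqrt(o + (o + 12*(-5))/(6*(4 + o))) = 2*sqrt(o + (o - 60)/(6*(4 + o))) = 2*sqrt(o + (-60 + o)/(6*(4 + o))))
(P(-2)*4)*d = ((sqrt(6)*sqrt((-60 - 2 + 6*(-2)*(4 - 2))/(4 - 2))/3)*4)*15 = ((sqrt(6)*sqrt((-60 - 2 + 6*(-2)*2)/2)/3)*4)*15 = ((sqrt(6)*sqrt((-60 - 2 - 24)/2)/3)*4)*15 = ((sqrt(6)*sqrt((1/2)*(-86))/3)*4)*15 = ((sqrt(6)*sqrt(-43)/3)*4)*15 = ((sqrt(6)*(I*sqrt(43))/3)*4)*15 = ((I*sqrt(258)/3)*4)*15 = (4*I*sqrt(258)/3)*15 = 20*I*sqrt(258)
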